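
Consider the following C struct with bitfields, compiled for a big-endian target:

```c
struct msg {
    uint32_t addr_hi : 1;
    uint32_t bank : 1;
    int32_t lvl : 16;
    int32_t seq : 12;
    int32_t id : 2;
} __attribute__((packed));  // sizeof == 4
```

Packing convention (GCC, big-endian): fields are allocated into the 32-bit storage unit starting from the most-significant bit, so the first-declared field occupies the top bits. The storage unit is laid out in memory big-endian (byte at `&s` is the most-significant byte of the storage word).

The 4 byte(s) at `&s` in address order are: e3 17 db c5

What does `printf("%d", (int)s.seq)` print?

[0]=0xe3 [1]=0x17 [2]=0xdb [3]=0xc5 (big-endian) → word 0xe317dbc5
addr_hi [31+:1] = (word>>31) & 0x1 = 1
bank [30+:1] = (word>>30) & 0x1 = 1
lvl [14+:16] = (word>>14) & 0xffff = 35935
seq [2+:12] = (word>>2) & 0xfff = 1777  ←
id [0+:2] = (word>>0) & 0x3 = 1
seq signed 12b, MSB=0: value = 1777

1777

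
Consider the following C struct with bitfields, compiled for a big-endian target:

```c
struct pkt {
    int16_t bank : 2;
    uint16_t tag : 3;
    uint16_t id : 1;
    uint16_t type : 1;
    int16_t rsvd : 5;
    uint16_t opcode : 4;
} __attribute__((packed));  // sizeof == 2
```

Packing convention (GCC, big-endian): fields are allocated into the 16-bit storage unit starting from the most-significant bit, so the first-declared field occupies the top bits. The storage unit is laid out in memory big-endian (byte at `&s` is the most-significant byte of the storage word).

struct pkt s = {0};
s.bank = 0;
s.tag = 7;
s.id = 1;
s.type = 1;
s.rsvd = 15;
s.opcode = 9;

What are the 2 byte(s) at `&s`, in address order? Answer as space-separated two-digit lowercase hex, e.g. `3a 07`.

bank:2 = 0 → 0x0 << 14 → word 0x0000
tag:3 = 7 → 0x7 << 11 → word 0x3800
id:1 = 1 → 0x1 << 10 → word 0x3c00
type:1 = 1 → 0x1 << 9 → word 0x3e00
rsvd:5 = 15 → 0xf << 4 → word 0x3ef0
opcode:4 = 9 → 0x9 << 0 → word 0x3ef9
word = 0x3ef9 → big-endian bytes:
  [0]=0x3e  [1]=0xf9

3e f9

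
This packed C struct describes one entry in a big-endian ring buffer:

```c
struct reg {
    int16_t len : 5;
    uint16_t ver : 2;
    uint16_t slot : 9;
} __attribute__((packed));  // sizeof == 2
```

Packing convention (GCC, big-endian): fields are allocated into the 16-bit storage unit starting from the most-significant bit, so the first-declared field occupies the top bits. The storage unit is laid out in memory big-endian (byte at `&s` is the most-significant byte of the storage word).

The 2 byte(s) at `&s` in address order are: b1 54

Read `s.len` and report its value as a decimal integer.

[0]=0xb1 [1]=0x54 (big-endian) → word 0xb154
len:5 @ bit 11 → (0xb154>>11)&0x1f = 0x16  ←
ver:2 @ bit 9 → (0xb154>>9)&0x3 = 0x0
slot:9 @ bit 0 → (0xb154>>0)&0x1ff = 0x154
len signed 5b, MSB=1: 22 - 32 = -10

-10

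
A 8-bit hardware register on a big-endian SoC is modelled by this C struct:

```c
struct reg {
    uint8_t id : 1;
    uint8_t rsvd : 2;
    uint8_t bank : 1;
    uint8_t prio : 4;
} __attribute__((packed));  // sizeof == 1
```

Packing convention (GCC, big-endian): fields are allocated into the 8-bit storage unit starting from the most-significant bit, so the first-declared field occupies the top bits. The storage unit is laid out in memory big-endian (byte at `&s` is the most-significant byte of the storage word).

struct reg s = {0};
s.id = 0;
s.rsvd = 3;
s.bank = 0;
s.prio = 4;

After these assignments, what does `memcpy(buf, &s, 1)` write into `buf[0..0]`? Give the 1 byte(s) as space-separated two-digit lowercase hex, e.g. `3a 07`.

64

[7+:1] id=0 & 0x1 = 0x0; word=0x00
[5+:2] rsvd=3 & 0x3 = 0x3; word=0x60
[4+:1] bank=0 & 0x1 = 0x0; word=0x60
[0+:4] prio=4 & 0xf = 0x4; word=0x64
word = 0x64 → big-endian bytes:
  [0]=0x64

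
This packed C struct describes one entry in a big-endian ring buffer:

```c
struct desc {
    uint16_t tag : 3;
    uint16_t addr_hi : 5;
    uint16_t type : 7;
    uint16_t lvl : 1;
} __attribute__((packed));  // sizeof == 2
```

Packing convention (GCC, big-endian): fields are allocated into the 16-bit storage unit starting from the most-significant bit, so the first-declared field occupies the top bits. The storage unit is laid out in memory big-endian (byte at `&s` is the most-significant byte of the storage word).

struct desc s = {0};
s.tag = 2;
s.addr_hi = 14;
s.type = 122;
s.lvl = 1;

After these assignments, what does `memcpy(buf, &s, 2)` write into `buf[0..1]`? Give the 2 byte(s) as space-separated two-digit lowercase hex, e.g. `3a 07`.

tag:3 = 2 → 0x2 << 13 → word 0x4000
addr_hi:5 = 14 → 0xe << 8 → word 0x4e00
type:7 = 122 → 0x7a << 1 → word 0x4ef4
lvl:1 = 1 → 0x1 << 0 → word 0x4ef5
word = 0x4ef5 → big-endian bytes:
  [0]=0x4e  [1]=0xf5

4e f5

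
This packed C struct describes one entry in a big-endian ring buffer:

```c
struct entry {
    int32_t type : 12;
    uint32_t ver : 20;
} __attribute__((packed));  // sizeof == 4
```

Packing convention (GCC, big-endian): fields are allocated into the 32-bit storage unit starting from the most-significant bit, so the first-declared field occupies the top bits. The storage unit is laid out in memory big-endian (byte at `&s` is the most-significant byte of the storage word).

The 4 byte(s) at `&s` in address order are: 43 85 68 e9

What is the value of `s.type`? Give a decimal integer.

1080

[0]=0x43 [1]=0x85 [2]=0x68 [3]=0xe9 (big-endian) → word 0x438568e9
type [20+:12] = (word>>20) & 0xfff = 1080  ←
ver [0+:20] = (word>>0) & 0xfffff = 354537
type signed 12b, MSB=0: value = 1080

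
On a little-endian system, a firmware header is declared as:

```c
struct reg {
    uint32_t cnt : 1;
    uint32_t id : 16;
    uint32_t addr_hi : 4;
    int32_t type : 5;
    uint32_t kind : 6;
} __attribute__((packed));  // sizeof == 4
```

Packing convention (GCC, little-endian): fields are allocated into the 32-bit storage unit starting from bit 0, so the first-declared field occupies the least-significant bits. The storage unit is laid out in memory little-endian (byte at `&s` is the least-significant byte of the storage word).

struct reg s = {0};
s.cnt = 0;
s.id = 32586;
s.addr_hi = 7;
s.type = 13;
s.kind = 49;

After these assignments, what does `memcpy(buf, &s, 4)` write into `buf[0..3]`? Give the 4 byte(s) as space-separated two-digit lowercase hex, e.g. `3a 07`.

cnt (1b) val=0 bits=0x0 at bit 0: 0x00000000
id (16b) val=32586 bits=0x7f4a at bit 1: 0x0000fe94
addr_hi (4b) val=7 bits=0x7 at bit 17: 0x000efe94
type (5b) val=13 bits=0xd at bit 21: 0x01aefe94
kind (6b) val=49 bits=0x31 at bit 26: 0xc5aefe94
word = 0xc5aefe94 → little-endian bytes:
  [0]=0x94  [1]=0xfe  [2]=0xae  [3]=0xc5

94 fe ae c5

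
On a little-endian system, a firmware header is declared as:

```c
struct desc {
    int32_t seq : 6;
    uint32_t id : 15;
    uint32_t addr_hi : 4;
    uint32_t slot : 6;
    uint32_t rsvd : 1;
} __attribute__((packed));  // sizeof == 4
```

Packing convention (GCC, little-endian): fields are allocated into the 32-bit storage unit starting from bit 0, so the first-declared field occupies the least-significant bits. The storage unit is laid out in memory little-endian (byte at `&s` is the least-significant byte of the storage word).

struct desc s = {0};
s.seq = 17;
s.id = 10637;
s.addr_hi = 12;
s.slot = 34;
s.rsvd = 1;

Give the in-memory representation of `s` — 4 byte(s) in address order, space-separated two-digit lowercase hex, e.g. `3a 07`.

51 63 8a c5

[0+:6] seq=17 & 0x3f = 0x11; word=0x00000011
[6+:15] id=10637 & 0x7fff = 0x298d; word=0x000a6351
[21+:4] addr_hi=12 & 0xf = 0xc; word=0x018a6351
[25+:6] slot=34 & 0x3f = 0x22; word=0x458a6351
[31+:1] rsvd=1 & 0x1 = 0x1; word=0xc58a6351
word = 0xc58a6351 → little-endian bytes:
  [0]=0x51  [1]=0x63  [2]=0x8a  [3]=0xc5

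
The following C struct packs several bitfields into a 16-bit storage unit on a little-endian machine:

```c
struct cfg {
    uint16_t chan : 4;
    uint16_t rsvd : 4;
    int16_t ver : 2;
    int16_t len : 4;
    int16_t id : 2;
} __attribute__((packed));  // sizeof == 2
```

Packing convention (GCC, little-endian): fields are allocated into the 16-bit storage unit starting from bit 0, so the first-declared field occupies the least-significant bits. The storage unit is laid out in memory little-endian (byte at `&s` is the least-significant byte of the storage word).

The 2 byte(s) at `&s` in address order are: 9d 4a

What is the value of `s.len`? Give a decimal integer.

2

[0]=0x9d [1]=0x4a (little-endian) → word 0x4a9d
chan:4 @ bit 0 → (0x4a9d>>0)&0xf = 0xd
rsvd:4 @ bit 4 → (0x4a9d>>4)&0xf = 0x9
ver:2 @ bit 8 → (0x4a9d>>8)&0x3 = 0x2
len:4 @ bit 10 → (0x4a9d>>10)&0xf = 0x2  ←
id:2 @ bit 14 → (0x4a9d>>14)&0x3 = 0x1
len signed 4b, MSB=0: value = 2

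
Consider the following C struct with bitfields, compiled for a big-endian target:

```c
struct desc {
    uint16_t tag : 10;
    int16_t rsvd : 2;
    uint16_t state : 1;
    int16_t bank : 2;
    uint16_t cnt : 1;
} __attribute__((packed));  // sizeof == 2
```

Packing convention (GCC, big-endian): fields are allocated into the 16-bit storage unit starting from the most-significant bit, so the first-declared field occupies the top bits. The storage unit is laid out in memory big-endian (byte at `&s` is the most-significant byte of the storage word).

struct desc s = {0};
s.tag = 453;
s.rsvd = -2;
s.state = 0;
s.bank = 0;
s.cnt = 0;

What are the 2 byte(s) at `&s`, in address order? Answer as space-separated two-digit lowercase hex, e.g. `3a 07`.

tag:10 = 453 → 0x1c5 << 6 → word 0x7140
rsvd:2 = -2 → 0x2 << 4 → word 0x7160
state:1 = 0 → 0x0 << 3 → word 0x7160
bank:2 = 0 → 0x0 << 1 → word 0x7160
cnt:1 = 0 → 0x0 << 0 → word 0x7160
word = 0x7160 → big-endian bytes:
  [0]=0x71  [1]=0x60

71 60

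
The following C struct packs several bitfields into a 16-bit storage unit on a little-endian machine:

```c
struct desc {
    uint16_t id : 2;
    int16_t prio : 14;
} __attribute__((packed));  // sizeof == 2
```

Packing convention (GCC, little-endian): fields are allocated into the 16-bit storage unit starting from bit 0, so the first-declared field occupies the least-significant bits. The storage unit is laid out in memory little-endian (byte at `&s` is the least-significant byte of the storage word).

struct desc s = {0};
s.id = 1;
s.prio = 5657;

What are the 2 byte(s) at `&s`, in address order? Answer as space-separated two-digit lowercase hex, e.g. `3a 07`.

65 58

id:2 = 1 → 0x1 << 0 → word 0x0001
prio:14 = 5657 → 0x1619 << 2 → word 0x5865
word = 0x5865 → little-endian bytes:
  [0]=0x65  [1]=0x58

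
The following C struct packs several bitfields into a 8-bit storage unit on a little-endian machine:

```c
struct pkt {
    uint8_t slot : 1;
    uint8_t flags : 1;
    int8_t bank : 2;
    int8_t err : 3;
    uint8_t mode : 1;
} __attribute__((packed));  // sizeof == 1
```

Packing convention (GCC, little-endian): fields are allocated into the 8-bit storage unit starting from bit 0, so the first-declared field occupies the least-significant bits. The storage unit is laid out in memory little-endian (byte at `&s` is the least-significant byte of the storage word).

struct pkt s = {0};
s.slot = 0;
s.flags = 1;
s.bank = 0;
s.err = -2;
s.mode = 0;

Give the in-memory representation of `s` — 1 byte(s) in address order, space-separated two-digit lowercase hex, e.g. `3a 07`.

slot:1 = 0 → 0x0 << 0 → word 0x00
flags:1 = 1 → 0x1 << 1 → word 0x02
bank:2 = 0 → 0x0 << 2 → word 0x02
err:3 = -2 → 0x6 << 4 → word 0x62
mode:1 = 0 → 0x0 << 7 → word 0x62
word = 0x62 → little-endian bytes:
  [0]=0x62

62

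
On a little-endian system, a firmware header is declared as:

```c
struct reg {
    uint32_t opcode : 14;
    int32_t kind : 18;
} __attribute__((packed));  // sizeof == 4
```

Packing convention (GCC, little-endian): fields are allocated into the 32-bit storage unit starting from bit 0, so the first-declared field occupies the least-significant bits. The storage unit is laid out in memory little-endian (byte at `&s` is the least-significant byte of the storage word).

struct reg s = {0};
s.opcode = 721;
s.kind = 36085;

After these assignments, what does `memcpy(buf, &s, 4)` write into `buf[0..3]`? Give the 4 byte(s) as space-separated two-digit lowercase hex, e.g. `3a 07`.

[0+:14] opcode=721 & 0x3fff = 0x2d1; word=0x000002d1
[14+:18] kind=36085 & 0x3ffff = 0x8cf5; word=0x233d42d1
word = 0x233d42d1 → little-endian bytes:
  [0]=0xd1  [1]=0x42  [2]=0x3d  [3]=0x23

d1 42 3d 23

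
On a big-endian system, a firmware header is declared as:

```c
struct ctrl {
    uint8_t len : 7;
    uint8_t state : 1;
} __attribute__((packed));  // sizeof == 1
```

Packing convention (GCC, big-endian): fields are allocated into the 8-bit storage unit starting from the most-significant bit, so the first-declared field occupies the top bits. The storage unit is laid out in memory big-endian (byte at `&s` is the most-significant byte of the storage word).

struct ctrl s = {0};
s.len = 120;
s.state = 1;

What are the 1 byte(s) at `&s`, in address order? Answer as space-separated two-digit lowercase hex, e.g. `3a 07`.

f1

[1+:7] len=120 & 0x7f = 0x78; word=0xf0
[0+:1] state=1 & 0x1 = 0x1; word=0xf1
word = 0xf1 → big-endian bytes:
  [0]=0xf1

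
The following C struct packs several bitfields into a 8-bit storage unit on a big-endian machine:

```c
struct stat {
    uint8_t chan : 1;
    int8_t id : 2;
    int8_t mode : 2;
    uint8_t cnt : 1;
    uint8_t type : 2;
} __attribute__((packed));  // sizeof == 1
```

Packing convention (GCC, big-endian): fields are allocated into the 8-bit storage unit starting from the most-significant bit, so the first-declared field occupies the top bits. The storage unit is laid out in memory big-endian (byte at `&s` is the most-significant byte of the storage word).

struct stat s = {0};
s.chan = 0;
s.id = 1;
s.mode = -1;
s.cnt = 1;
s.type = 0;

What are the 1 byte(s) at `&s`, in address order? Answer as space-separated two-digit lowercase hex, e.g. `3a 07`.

3c

[7+:1] chan=0 & 0x1 = 0x0; word=0x00
[5+:2] id=1 & 0x3 = 0x1; word=0x20
[3+:2] mode=-1 & 0x3 = 0x3; word=0x38
[2+:1] cnt=1 & 0x1 = 0x1; word=0x3c
[0+:2] type=0 & 0x3 = 0x0; word=0x3c
word = 0x3c → big-endian bytes:
  [0]=0x3c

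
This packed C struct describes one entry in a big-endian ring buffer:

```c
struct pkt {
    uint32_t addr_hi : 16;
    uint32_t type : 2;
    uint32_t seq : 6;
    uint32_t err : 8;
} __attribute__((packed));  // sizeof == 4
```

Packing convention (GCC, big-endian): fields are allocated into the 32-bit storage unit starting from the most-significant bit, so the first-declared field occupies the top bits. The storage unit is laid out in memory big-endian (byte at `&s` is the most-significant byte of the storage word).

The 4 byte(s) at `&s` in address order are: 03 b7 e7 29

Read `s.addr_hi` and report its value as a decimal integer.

[0]=0x03 [1]=0xb7 [2]=0xe7 [3]=0x29 (big-endian) → word 0x03b7e729
addr_hi:16 @ bit 16 → (0x03b7e729>>16)&0xffff = 0x3b7  ←
type:2 @ bit 14 → (0x03b7e729>>14)&0x3 = 0x3
seq:6 @ bit 8 → (0x03b7e729>>8)&0x3f = 0x27
err:8 @ bit 0 → (0x03b7e729>>0)&0xff = 0x29

951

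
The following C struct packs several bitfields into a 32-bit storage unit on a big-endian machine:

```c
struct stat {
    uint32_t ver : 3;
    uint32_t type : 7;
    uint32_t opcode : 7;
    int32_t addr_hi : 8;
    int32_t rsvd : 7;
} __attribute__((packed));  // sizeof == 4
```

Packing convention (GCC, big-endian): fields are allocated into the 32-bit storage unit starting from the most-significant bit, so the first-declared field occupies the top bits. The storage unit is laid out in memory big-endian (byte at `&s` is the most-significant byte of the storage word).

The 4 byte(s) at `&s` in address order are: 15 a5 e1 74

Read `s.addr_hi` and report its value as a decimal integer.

-62

[0]=0x15 [1]=0xa5 [2]=0xe1 [3]=0x74 (big-endian) → word 0x15a5e174
ver [29+:3] = (word>>29) & 0x7 = 0
type [22+:7] = (word>>22) & 0x7f = 86
opcode [15+:7] = (word>>15) & 0x7f = 75
addr_hi [7+:8] = (word>>7) & 0xff = 194  ←
rsvd [0+:7] = (word>>0) & 0x7f = 116
addr_hi signed 8b, MSB=1: 194 - 256 = -62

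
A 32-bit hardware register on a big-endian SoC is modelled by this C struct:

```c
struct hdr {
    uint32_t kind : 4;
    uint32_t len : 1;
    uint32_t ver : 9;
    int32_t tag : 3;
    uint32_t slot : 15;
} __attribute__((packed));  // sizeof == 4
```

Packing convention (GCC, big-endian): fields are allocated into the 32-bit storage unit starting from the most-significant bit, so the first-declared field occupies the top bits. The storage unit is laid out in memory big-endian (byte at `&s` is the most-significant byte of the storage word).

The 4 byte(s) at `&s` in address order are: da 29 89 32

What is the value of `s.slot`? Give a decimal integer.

[0]=0xda [1]=0x29 [2]=0x89 [3]=0x32 (big-endian) → word 0xda298932
kind [28+:4] = (word>>28) & 0xf = 13
len [27+:1] = (word>>27) & 0x1 = 1
ver [18+:9] = (word>>18) & 0x1ff = 138
tag [15+:3] = (word>>15) & 0x7 = 3
slot [0+:15] = (word>>0) & 0x7fff = 2354  ←

2354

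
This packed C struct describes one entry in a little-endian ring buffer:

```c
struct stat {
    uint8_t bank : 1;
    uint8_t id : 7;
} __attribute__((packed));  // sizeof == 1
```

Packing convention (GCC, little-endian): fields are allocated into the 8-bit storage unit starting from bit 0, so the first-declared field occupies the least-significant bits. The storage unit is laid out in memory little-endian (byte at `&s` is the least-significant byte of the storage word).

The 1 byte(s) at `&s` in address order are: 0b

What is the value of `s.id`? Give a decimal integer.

[0]=0x0b (little-endian) → word 0x0b
bank [0+:1] = (word>>0) & 0x1 = 1
id [1+:7] = (word>>1) & 0x7f = 5  ←

5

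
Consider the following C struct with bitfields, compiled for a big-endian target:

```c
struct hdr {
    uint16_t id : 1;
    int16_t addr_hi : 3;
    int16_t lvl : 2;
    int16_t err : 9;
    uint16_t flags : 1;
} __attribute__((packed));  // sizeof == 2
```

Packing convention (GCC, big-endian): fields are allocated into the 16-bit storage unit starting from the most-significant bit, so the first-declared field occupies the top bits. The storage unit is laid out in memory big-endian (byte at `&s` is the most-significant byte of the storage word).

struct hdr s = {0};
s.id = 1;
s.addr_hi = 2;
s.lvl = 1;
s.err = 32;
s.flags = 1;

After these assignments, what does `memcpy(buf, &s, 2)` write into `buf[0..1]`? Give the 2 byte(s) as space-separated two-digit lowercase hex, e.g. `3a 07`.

id:1 = 1 → 0x1 << 15 → word 0x8000
addr_hi:3 = 2 → 0x2 << 12 → word 0xa000
lvl:2 = 1 → 0x1 << 10 → word 0xa400
err:9 = 32 → 0x20 << 1 → word 0xa440
flags:1 = 1 → 0x1 << 0 → word 0xa441
word = 0xa441 → big-endian bytes:
  [0]=0xa4  [1]=0x41

a4 41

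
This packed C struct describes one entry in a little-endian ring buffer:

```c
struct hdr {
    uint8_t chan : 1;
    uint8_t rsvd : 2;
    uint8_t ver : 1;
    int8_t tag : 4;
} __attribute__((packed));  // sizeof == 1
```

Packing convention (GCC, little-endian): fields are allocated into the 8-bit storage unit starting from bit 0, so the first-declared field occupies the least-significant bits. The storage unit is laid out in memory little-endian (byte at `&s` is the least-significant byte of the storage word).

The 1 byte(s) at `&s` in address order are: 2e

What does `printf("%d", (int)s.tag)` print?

2

[0]=0x2e (little-endian) → word 0x2e
chan [0+:1] = (word>>0) & 0x1 = 0
rsvd [1+:2] = (word>>1) & 0x3 = 3
ver [3+:1] = (word>>3) & 0x1 = 1
tag [4+:4] = (word>>4) & 0xf = 2  ←
tag signed 4b, MSB=0: value = 2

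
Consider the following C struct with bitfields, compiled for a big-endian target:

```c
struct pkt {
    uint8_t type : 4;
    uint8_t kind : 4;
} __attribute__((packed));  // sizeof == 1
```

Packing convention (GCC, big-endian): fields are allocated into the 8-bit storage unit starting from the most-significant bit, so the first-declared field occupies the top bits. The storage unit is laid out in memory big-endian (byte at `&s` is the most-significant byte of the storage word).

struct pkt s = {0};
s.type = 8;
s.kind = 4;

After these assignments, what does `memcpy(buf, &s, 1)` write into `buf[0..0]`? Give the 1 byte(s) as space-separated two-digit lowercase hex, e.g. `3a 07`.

84

type:4 = 8 → 0x8 << 4 → word 0x80
kind:4 = 4 → 0x4 << 0 → word 0x84
word = 0x84 → big-endian bytes:
  [0]=0x84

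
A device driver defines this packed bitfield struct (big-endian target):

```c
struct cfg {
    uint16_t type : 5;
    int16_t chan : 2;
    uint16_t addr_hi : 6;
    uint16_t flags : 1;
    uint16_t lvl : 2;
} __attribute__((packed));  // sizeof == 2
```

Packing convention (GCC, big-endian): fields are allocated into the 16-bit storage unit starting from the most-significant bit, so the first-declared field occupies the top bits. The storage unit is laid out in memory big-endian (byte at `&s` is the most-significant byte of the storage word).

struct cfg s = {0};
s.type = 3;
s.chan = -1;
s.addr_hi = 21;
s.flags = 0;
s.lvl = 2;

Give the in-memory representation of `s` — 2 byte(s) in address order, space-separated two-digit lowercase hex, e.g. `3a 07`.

1e aa

[11+:5] type=3 & 0x1f = 0x3; word=0x1800
[9+:2] chan=-1 & 0x3 = 0x3; word=0x1e00
[3+:6] addr_hi=21 & 0x3f = 0x15; word=0x1ea8
[2+:1] flags=0 & 0x1 = 0x0; word=0x1ea8
[0+:2] lvl=2 & 0x3 = 0x2; word=0x1eaa
word = 0x1eaa → big-endian bytes:
  [0]=0x1e  [1]=0xaa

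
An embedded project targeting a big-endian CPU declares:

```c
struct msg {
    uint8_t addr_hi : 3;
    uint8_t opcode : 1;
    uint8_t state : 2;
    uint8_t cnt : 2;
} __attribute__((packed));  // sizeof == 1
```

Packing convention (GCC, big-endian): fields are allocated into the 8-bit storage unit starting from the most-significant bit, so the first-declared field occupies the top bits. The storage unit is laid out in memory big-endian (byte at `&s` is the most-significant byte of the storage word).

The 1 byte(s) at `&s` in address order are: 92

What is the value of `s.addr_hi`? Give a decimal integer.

4

[0]=0x92 (big-endian) → word 0x92
addr_hi:3 @ bit 5 → (0x92>>5)&0x7 = 0x4  ←
opcode:1 @ bit 4 → (0x92>>4)&0x1 = 0x1
state:2 @ bit 2 → (0x92>>2)&0x3 = 0x0
cnt:2 @ bit 0 → (0x92>>0)&0x3 = 0x2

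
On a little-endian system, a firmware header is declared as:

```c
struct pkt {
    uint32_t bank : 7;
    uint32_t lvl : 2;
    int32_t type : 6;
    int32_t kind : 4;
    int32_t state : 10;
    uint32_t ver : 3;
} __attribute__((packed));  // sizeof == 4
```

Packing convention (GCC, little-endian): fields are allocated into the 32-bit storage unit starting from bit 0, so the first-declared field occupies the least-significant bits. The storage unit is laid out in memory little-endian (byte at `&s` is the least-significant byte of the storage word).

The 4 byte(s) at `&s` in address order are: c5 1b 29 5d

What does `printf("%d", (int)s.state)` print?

-91

[0]=0xc5 [1]=0x1b [2]=0x29 [3]=0x5d (little-endian) → word 0x5d291bc5
bank [0+:7] = (word>>0) & 0x7f = 69
lvl [7+:2] = (word>>7) & 0x3 = 3
type [9+:6] = (word>>9) & 0x3f = 13
kind [15+:4] = (word>>15) & 0xf = 2
state [19+:10] = (word>>19) & 0x3ff = 933  ←
ver [29+:3] = (word>>29) & 0x7 = 2
state signed 10b, MSB=1: 933 - 1024 = -91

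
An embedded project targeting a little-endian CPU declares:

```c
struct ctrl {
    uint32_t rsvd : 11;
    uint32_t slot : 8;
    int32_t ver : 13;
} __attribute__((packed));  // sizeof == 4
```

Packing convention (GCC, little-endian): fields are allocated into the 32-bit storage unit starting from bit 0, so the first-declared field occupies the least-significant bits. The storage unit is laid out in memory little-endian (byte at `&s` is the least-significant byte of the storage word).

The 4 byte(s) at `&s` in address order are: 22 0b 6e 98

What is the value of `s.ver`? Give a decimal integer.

[0]=0x22 [1]=0x0b [2]=0x6e [3]=0x98 (little-endian) → word 0x986e0b22
rsvd:11 @ bit 0 → (0x986e0b22>>0)&0x7ff = 0x322
slot:8 @ bit 11 → (0x986e0b22>>11)&0xff = 0xc1
ver:13 @ bit 19 → (0x986e0b22>>19)&0x1fff = 0x130d  ←
ver signed 13b, MSB=1: 4877 - 8192 = -3315

-3315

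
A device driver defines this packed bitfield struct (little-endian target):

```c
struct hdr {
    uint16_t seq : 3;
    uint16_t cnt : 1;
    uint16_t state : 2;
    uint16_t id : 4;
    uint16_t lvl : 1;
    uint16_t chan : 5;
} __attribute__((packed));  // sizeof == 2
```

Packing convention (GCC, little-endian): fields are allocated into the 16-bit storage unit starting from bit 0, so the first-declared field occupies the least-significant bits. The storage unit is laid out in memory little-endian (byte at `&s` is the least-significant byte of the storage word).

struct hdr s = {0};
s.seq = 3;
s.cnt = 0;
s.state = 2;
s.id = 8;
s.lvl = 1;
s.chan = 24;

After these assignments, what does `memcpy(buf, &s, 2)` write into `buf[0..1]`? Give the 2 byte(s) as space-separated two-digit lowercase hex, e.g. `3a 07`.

23 c6

seq (3b) val=3 bits=0x3 at bit 0: 0x0003
cnt (1b) val=0 bits=0x0 at bit 3: 0x0003
state (2b) val=2 bits=0x2 at bit 4: 0x0023
id (4b) val=8 bits=0x8 at bit 6: 0x0223
lvl (1b) val=1 bits=0x1 at bit 10: 0x0623
chan (5b) val=24 bits=0x18 at bit 11: 0xc623
word = 0xc623 → little-endian bytes:
  [0]=0x23  [1]=0xc6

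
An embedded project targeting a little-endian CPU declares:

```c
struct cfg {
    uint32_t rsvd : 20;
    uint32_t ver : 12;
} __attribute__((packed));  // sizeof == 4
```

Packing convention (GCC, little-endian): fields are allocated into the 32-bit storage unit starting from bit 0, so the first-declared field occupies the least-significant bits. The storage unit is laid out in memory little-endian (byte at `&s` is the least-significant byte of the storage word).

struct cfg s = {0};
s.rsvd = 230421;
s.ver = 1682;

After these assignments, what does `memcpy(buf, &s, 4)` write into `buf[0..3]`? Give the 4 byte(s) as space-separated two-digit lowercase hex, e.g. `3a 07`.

rsvd:20 = 230421 → 0x38415 << 0 → word 0x00038415
ver:12 = 1682 → 0x692 << 20 → word 0x69238415
word = 0x69238415 → little-endian bytes:
  [0]=0x15  [1]=0x84  [2]=0x23  [3]=0x69

15 84 23 69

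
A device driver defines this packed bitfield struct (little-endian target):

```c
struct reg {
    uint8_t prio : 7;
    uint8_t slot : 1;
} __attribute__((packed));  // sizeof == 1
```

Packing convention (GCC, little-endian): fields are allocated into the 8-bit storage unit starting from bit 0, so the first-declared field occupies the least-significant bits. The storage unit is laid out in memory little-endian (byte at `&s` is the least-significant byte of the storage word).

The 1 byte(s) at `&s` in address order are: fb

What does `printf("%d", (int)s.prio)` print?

[0]=0xfb (little-endian) → word 0xfb
prio:7 @ bit 0 → (0xfb>>0)&0x7f = 0x7b  ←
slot:1 @ bit 7 → (0xfb>>7)&0x1 = 0x1

123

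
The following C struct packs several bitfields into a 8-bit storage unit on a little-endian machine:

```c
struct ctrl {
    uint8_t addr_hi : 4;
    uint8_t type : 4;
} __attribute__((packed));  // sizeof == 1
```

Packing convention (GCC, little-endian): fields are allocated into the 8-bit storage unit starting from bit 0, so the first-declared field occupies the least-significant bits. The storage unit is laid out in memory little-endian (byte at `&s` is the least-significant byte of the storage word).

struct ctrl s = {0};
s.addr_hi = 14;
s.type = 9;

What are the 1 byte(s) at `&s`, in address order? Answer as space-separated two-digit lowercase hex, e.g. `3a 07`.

9e

addr_hi (4b) val=14 bits=0xe at bit 0: 0x0e
type (4b) val=9 bits=0x9 at bit 4: 0x9e
word = 0x9e → little-endian bytes:
  [0]=0x9e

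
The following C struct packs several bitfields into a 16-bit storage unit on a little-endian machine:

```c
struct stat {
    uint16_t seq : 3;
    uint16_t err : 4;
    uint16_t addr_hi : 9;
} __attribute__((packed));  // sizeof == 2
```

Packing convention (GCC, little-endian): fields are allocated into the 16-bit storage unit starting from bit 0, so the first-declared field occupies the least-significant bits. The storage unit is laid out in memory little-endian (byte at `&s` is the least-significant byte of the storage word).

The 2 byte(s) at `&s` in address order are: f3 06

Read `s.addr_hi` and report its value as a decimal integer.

13

[0]=0xf3 [1]=0x06 (little-endian) → word 0x06f3
seq:3 @ bit 0 → (0x06f3>>0)&0x7 = 0x3
err:4 @ bit 3 → (0x06f3>>3)&0xf = 0xe
addr_hi:9 @ bit 7 → (0x06f3>>7)&0x1ff = 0xd  ←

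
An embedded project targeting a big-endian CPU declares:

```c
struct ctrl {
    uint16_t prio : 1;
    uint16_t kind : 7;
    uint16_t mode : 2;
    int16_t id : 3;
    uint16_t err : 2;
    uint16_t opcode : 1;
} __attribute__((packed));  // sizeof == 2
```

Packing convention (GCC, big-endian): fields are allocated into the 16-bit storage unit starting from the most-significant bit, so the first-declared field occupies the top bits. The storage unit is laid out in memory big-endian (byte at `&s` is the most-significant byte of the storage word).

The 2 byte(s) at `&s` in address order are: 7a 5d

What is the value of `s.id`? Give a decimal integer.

3

[0]=0x7a [1]=0x5d (big-endian) → word 0x7a5d
prio:1 @ bit 15 → (0x7a5d>>15)&0x1 = 0x0
kind:7 @ bit 8 → (0x7a5d>>8)&0x7f = 0x7a
mode:2 @ bit 6 → (0x7a5d>>6)&0x3 = 0x1
id:3 @ bit 3 → (0x7a5d>>3)&0x7 = 0x3  ←
err:2 @ bit 1 → (0x7a5d>>1)&0x3 = 0x2
opcode:1 @ bit 0 → (0x7a5d>>0)&0x1 = 0x1
id signed 3b, MSB=0: value = 3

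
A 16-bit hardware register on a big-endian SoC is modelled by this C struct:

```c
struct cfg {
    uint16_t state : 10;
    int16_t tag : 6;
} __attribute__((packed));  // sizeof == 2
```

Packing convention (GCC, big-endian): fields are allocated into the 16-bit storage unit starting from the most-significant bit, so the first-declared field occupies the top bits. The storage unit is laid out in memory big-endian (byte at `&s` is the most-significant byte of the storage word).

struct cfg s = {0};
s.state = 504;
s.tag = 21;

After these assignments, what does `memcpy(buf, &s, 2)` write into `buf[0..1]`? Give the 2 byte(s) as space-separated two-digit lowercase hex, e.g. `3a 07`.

state:10 = 504 → 0x1f8 << 6 → word 0x7e00
tag:6 = 21 → 0x15 << 0 → word 0x7e15
word = 0x7e15 → big-endian bytes:
  [0]=0x7e  [1]=0x15

7e 15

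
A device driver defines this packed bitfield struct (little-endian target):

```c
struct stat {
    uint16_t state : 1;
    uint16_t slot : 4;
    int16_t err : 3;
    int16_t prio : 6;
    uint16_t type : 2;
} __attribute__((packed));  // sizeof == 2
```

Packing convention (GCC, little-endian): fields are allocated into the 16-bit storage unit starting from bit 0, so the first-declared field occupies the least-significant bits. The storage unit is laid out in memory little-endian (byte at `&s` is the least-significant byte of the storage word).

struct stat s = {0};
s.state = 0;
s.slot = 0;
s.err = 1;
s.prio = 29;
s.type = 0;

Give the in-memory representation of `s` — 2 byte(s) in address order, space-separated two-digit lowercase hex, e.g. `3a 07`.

state:1 = 0 → 0x0 << 0 → word 0x0000
slot:4 = 0 → 0x0 << 1 → word 0x0000
err:3 = 1 → 0x1 << 5 → word 0x0020
prio:6 = 29 → 0x1d << 8 → word 0x1d20
type:2 = 0 → 0x0 << 14 → word 0x1d20
word = 0x1d20 → little-endian bytes:
  [0]=0x20  [1]=0x1d

20 1d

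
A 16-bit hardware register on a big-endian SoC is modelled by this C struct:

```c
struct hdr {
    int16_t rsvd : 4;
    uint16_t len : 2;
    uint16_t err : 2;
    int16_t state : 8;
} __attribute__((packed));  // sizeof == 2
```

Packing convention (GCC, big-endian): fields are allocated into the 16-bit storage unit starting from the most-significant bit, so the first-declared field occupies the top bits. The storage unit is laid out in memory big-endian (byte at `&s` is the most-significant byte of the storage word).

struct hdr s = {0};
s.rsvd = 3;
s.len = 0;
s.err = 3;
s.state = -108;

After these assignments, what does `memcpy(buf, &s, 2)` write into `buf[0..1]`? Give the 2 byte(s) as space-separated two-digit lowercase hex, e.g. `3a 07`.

33 94

rsvd (4b) val=3 bits=0x3 at bit 12: 0x3000
len (2b) val=0 bits=0x0 at bit 10: 0x3000
err (2b) val=3 bits=0x3 at bit 8: 0x3300
state (8b) val=-108 bits=0x94 at bit 0: 0x3394
word = 0x3394 → big-endian bytes:
  [0]=0x33  [1]=0x94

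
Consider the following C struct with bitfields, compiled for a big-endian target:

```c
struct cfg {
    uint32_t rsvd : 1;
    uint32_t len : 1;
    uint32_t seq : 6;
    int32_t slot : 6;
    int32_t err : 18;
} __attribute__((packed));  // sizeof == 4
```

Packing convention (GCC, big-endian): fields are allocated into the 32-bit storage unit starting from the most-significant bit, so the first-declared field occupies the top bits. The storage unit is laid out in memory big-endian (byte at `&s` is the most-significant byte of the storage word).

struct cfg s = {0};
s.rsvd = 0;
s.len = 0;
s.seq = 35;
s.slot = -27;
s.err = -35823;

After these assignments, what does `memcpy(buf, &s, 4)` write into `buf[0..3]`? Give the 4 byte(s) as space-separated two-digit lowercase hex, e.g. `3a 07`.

rsvd (1b) val=0 bits=0x0 at bit 31: 0x00000000
len (1b) val=0 bits=0x0 at bit 30: 0x00000000
seq (6b) val=35 bits=0x23 at bit 24: 0x23000000
slot (6b) val=-27 bits=0x25 at bit 18: 0x23940000
err (18b) val=-35823 bits=0x37411 at bit 0: 0x23977411
word = 0x23977411 → big-endian bytes:
  [0]=0x23  [1]=0x97  [2]=0x74  [3]=0x11

23 97 74 11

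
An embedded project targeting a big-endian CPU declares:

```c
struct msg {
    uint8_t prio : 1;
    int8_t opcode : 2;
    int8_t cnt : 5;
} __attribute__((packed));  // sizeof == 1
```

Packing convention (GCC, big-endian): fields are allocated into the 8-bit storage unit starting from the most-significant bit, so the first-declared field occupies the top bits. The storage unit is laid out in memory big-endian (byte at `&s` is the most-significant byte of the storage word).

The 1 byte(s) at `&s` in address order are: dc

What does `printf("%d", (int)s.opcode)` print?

[0]=0xdc (big-endian) → word 0xdc
prio:1 @ bit 7 → (0xdc>>7)&0x1 = 0x1
opcode:2 @ bit 5 → (0xdc>>5)&0x3 = 0x2  ←
cnt:5 @ bit 0 → (0xdc>>0)&0x1f = 0x1c
opcode signed 2b, MSB=1: 2 - 4 = -2

-2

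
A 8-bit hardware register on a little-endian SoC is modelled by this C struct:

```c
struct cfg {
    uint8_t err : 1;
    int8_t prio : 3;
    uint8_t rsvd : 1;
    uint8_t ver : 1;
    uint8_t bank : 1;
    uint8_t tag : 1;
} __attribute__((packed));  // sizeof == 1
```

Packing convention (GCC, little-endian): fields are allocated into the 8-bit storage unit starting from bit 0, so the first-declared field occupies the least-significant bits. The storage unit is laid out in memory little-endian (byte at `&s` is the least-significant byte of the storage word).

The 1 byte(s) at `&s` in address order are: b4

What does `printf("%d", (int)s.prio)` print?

[0]=0xb4 (little-endian) → word 0xb4
err:1 @ bit 0 → (0xb4>>0)&0x1 = 0x0
prio:3 @ bit 1 → (0xb4>>1)&0x7 = 0x2  ←
rsvd:1 @ bit 4 → (0xb4>>4)&0x1 = 0x1
ver:1 @ bit 5 → (0xb4>>5)&0x1 = 0x1
bank:1 @ bit 6 → (0xb4>>6)&0x1 = 0x0
tag:1 @ bit 7 → (0xb4>>7)&0x1 = 0x1
prio signed 3b, MSB=0: value = 2

2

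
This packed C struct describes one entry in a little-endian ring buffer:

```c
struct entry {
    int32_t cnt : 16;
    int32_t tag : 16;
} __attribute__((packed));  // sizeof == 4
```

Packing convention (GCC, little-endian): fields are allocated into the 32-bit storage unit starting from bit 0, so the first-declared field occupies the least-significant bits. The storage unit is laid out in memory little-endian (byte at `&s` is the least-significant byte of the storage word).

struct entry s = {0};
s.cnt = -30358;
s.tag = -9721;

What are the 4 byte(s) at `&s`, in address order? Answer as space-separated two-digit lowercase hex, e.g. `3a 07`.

cnt:16 = -30358 → 0x896a << 0 → word 0x0000896a
tag:16 = -9721 → 0xda07 << 16 → word 0xda07896a
word = 0xda07896a → little-endian bytes:
  [0]=0x6a  [1]=0x89  [2]=0x07  [3]=0xda

6a 89 07 da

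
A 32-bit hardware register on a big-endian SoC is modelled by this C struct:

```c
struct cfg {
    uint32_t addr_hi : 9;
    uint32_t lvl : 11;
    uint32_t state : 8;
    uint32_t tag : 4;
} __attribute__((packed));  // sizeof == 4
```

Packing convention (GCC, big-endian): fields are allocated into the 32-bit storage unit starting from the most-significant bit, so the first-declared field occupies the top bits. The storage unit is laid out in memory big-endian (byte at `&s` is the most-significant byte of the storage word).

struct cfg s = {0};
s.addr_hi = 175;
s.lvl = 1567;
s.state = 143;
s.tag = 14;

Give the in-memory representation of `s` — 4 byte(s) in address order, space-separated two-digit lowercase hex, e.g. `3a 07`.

57 e1 f8 fe

[23+:9] addr_hi=175 & 0x1ff = 0xaf; word=0x57800000
[12+:11] lvl=1567 & 0x7ff = 0x61f; word=0x57e1f000
[4+:8] state=143 & 0xff = 0x8f; word=0x57e1f8f0
[0+:4] tag=14 & 0xf = 0xe; word=0x57e1f8fe
word = 0x57e1f8fe → big-endian bytes:
  [0]=0x57  [1]=0xe1  [2]=0xf8  [3]=0xfe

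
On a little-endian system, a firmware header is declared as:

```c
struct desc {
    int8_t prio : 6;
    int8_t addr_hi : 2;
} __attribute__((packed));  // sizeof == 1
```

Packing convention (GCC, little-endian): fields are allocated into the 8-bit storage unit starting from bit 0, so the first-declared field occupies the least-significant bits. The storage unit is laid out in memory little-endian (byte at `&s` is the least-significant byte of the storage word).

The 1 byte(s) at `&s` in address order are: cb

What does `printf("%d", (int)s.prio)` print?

11

[0]=0xcb (little-endian) → word 0xcb
prio [0+:6] = (word>>0) & 0x3f = 11  ←
addr_hi [6+:2] = (word>>6) & 0x3 = 3
prio signed 6b, MSB=0: value = 11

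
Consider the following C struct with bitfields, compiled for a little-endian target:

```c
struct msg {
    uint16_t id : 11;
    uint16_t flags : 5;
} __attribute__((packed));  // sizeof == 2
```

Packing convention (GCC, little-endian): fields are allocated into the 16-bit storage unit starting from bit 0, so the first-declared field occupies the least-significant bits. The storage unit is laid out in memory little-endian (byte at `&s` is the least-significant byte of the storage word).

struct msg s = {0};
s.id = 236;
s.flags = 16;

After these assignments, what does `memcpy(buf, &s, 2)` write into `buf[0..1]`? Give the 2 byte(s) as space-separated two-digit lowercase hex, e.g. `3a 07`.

id (11b) val=236 bits=0xec at bit 0: 0x00ec
flags (5b) val=16 bits=0x10 at bit 11: 0x80ec
word = 0x80ec → little-endian bytes:
  [0]=0xec  [1]=0x80

ec 80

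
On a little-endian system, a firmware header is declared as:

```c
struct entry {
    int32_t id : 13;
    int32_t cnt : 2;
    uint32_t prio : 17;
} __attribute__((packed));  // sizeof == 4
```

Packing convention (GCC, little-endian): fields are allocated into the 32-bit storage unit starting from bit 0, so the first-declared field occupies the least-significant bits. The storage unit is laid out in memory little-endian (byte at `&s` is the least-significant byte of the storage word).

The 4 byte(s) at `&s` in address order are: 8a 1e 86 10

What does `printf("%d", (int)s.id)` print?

[0]=0x8a [1]=0x1e [2]=0x86 [3]=0x10 (little-endian) → word 0x10861e8a
id:13 @ bit 0 → (0x10861e8a>>0)&0x1fff = 0x1e8a  ←
cnt:2 @ bit 13 → (0x10861e8a>>13)&0x3 = 0x0
prio:17 @ bit 15 → (0x10861e8a>>15)&0x1ffff = 0x210c
id signed 13b, MSB=1: 7818 - 8192 = -374

-374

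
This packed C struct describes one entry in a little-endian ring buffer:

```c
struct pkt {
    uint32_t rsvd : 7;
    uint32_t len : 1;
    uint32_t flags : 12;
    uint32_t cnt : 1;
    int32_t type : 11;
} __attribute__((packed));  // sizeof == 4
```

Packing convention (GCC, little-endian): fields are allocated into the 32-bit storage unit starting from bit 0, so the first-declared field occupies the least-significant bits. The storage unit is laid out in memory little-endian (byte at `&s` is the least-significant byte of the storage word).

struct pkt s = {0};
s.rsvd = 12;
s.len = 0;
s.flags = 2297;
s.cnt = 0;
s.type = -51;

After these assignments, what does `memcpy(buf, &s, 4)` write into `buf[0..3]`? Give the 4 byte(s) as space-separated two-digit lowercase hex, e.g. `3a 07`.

[0+:7] rsvd=12 & 0x7f = 0xc; word=0x0000000c
[7+:1] len=0 & 0x1 = 0x0; word=0x0000000c
[8+:12] flags=2297 & 0xfff = 0x8f9; word=0x0008f90c
[20+:1] cnt=0 & 0x1 = 0x0; word=0x0008f90c
[21+:11] type=-51 & 0x7ff = 0x7cd; word=0xf9a8f90c
word = 0xf9a8f90c → little-endian bytes:
  [0]=0x0c  [1]=0xf9  [2]=0xa8  [3]=0xf9

0c f9 a8 f9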